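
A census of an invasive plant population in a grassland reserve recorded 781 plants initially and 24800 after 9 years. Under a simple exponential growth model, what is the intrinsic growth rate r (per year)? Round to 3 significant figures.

0.384 per year

From N(t) = N₀·e^(rt): e^(r·9) = 24800/781 = 31.754.
r·9 = ln(31.754) = 3.458, so r = 3.458/9 = 0.38422.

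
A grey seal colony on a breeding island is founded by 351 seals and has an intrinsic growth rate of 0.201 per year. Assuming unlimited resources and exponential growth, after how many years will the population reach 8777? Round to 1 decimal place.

16.0 years

Set N₀·e^(rt) = 8777: e^(0.201·t) = 8777/351 = 25.006.
0.201·t = ln(25.006) = 3.2191, so t = 3.2191/0.201 = 16.015.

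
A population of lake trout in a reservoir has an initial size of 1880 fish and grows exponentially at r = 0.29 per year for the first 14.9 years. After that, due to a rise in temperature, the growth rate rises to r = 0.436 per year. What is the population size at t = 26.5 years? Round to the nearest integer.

Phase 1: N(14.9) = 1880·e^(0.29×14.9) = 1880·e^4.321 = 141496.
Phase 2 runs for 26.5 − 14.9 = 11.6 years at r = 0.436.
N(26.5) = 141496·e^(0.436×11.6) = 141496·e^5.058 = 2.224498×10^7.

22244983 fish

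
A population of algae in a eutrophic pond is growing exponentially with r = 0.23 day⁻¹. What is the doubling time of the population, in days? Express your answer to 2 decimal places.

3.01 days

Doubling time t_d = ln(2)/r = 0.6931/0.23 = 3.0137.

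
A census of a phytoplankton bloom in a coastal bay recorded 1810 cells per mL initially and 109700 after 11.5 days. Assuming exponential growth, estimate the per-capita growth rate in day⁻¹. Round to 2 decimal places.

From N(t) = N₀·e^(rt): e^(r·11.5) = 109700/1810 = 60.608.
r·11.5 = ln(60.608) = 4.1044, so r = 4.1044/11.5 = 0.35691.

0.36 per day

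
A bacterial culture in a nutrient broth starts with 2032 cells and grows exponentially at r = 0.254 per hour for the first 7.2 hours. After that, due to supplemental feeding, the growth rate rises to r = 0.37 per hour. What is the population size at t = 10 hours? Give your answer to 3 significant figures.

Phase 1: N(7.2) = 2032·e^(0.254×7.2) = 2032·e^1.829 = 12652.1.
Phase 2 runs for 10 − 7.2 = 2.8 hours at r = 0.37.
N(10) = 12652.1·e^(0.37×2.8) = 12652.1·e^1.036 = 35652.5.

35700 cells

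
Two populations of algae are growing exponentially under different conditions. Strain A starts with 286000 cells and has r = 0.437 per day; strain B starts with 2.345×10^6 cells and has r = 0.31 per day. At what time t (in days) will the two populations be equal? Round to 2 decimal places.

Set 286000·e^(0.437t) = 2.345×10^6·e^(0.31t).
e^((0.437 − 0.31)t) = 2.345×10^6/286000 → e^(0.127·t) = 8.1993.
0.127·t = ln(8.1993) = 2.104, so t = 2.104/0.127 = 16.567.

16.57 days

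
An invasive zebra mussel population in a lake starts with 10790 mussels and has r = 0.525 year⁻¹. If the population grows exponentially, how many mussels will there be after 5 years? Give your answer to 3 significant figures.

N(t) = N₀·e^(rt) = 10790 × e^(0.525×5) = 10790 × e^2.625.
e^2.625 ≈ 13.805, so N ≈ 10790 × 13.805 = 148951.

149000 mussels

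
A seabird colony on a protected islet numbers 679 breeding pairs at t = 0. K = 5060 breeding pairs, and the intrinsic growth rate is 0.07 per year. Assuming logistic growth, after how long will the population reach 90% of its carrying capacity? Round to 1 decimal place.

A = (K − N₀)/N₀ = (5060 − 679)/679 = 6.4521.
Solve 5060/(1 + 6.4521·e^(−0.07t)) = 4554: 1 + 6.4521·e^(−0.07t) = 1.1111, so e^(−0.07t) = 0.0172208.
−0.07·t = ln(0.0172208) = -4.0616, so t = 4.0616/0.07 = 58.023.

58.0 years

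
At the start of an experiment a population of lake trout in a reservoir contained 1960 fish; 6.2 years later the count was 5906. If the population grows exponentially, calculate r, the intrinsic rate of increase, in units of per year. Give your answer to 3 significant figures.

From N(t) = N₀·e^(rt): e^(r·6.2) = 5906/1960 = 3.0133.
r·6.2 = ln(3.0133) = 1.103, so r = 1.103/6.2 = 0.17791.

0.178 per year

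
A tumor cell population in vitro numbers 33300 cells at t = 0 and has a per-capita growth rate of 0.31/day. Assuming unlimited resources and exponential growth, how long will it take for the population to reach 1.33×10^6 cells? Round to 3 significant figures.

Set N₀·e^(rt) = 1.33×10^6: e^(0.31·t) = 1.33×10^6/33300 = 39.94.
0.31·t = ln(39.94) = 3.6874, so t = 3.6874/0.31 = 11.895.

11.9 days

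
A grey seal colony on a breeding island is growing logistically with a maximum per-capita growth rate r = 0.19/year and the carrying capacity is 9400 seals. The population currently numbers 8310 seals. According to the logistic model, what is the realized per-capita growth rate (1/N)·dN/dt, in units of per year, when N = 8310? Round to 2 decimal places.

0.02 per year

(1/N)·dN/dt = r(1 − N/K) = 0.19 × (1 − 8310/9400).
= 0.19 × 0.11596 = 0.022032.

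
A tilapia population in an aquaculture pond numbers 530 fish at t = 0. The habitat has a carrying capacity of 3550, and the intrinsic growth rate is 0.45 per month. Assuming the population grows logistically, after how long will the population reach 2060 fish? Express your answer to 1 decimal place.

4.6 months

A = (K − N₀)/N₀ = (3550 − 530)/530 = 5.6981.
Solve 3550/(1 + 5.6981·e^(−0.45t)) = 2060: 1 + 5.6981·e^(−0.45t) = 1.7233, so e^(−0.45t) = 0.126937.
−0.45·t = ln(0.126937) = -2.0641, so t = 2.0641/0.45 = 4.5868.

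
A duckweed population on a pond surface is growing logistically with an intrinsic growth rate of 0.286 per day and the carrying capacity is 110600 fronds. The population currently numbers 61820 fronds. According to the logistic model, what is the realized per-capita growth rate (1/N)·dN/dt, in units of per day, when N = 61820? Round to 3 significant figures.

(1/N)·dN/dt = r(1 − N/K) = 0.286 × (1 − 61820/110600).
= 0.286 × 0.44105 = 0.12614.

0.126 per day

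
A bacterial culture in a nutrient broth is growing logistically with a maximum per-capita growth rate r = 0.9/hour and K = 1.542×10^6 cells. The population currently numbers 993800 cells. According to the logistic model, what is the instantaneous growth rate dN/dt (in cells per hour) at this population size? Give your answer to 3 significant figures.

318000 cells per hour

dN/dt = rN(1 − N/K) = 0.9 × 993800 × (1 − 993800/1.542×10^6).
1 − 993800/1.542×10^6 = 0.35551; dN/dt = 0.9 × 993800 × 0.35551 = 3.17977×10^5.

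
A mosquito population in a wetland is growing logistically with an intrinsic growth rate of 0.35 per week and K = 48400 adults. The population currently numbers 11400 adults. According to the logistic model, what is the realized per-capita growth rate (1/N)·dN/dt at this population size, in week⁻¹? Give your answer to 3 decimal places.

0.268 per week

(1/N)·dN/dt = r(1 − N/K) = 0.35 × (1 − 11400/48400).
= 0.35 × 0.76446 = 0.26756.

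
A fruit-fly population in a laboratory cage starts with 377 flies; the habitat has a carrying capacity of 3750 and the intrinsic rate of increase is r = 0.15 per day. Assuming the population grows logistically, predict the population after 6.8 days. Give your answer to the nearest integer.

887 flies

A = (K − N₀)/N₀ = (3750 − 377)/377 = 8.9469.
N(t) = K/(1 + A·e^(−rt)) = 3750/(1 + 8.9469×e^(−0.15×6.8)).
e^(−1.02) = 0.36059; denominator = 1 + 8.9469×0.36059 = 4.2262.
N = 3750/4.2262 = 887.317.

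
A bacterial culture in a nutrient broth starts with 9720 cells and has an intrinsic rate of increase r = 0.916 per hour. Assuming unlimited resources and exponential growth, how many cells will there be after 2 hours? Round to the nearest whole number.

60715 cells

N(t) = N₀·e^(rt) = 9720 × e^(0.916×2) = 9720 × e^1.832.
e^1.832 ≈ 6.2464, so N ≈ 9720 × 6.2464 = 60714.7.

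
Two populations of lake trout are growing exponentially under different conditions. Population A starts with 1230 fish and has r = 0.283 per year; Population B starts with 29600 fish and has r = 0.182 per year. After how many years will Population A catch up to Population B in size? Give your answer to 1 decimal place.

31.5 years

Set 1230·e^(0.283t) = 29600·e^(0.182t).
e^((0.283 − 0.182)t) = 29600/1230 → e^(0.101·t) = 24.065.
0.101·t = ln(24.065) = 3.1808, so t = 3.1808/0.101 = 31.493.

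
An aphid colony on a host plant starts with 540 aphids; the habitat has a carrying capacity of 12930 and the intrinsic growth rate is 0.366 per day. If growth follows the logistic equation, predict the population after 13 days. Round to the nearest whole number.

10803 aphids

A = (K − N₀)/N₀ = (12930 − 540)/540 = 22.944.
N(t) = K/(1 + A·e^(−rt)) = 12930/(1 + 22.944×e^(−0.366×13)).
e^(−4.758) = 0.0085828; denominator = 1 + 22.944×0.0085828 = 1.1969.
N = 12930/1.1969 = 10802.7.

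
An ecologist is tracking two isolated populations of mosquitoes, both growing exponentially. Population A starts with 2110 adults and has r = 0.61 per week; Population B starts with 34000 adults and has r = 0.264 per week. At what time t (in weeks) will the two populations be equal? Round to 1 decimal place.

Set 2110·e^(0.61t) = 34000·e^(0.264t).
e^((0.61 − 0.264)t) = 34000/2110 → e^(0.346·t) = 16.114.
0.346·t = ln(16.114) = 2.7797, so t = 2.7797/0.346 = 8.0337.

8.0 weeks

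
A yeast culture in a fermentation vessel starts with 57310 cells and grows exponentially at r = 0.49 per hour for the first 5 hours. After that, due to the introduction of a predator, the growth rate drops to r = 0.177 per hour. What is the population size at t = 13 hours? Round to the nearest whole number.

2736610 cells

Phase 1: N(5) = 57310·e^(0.49×5) = 57310·e^2.45 = 664128.
Phase 2 runs for 13 − 5 = 8 hours at r = 0.177.
N(13) = 664128·e^(0.177×8) = 664128·e^1.416 = 2.73661×10^6.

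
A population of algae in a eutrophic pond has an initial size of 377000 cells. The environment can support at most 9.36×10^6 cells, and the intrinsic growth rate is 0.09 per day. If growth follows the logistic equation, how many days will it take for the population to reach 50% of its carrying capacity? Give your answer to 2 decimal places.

A = (K − N₀)/N₀ = (9.36×10^6 − 377000)/377000 = 23.828.
Solve 9.36×10^6/(1 + 23.828·e^(−0.09t)) = 4.68×10^6: 1 + 23.828·e^(−0.09t) = 2, so e^(−0.09t) = 0.0419682.
−0.09·t = ln(0.0419682) = -3.1708, so t = 3.1708/0.09 = 35.232.

35.23 days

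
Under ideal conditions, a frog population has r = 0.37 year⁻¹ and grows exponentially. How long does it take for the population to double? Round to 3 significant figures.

1.87 years

Doubling time t_d = ln(2)/r = 0.6931/0.37 = 1.8734.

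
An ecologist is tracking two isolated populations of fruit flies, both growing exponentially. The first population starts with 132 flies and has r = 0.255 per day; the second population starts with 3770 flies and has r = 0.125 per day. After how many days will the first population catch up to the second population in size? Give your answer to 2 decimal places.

25.78 days

Set 132·e^(0.255t) = 3770·e^(0.125t).
e^((0.255 − 0.125)t) = 3770/132 → e^(0.13·t) = 28.561.
0.13·t = ln(28.561) = 3.352, so t = 3.352/0.13 = 25.785.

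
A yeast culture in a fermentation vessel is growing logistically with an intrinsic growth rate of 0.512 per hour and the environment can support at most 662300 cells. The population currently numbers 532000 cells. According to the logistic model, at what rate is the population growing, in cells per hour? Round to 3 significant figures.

53600 cells per hour

dN/dt = rN(1 − N/K) = 0.512 × 532000 × (1 − 532000/662300).
1 − 532000/662300 = 0.19674; dN/dt = 0.512 × 532000 × 0.19674 = 53588.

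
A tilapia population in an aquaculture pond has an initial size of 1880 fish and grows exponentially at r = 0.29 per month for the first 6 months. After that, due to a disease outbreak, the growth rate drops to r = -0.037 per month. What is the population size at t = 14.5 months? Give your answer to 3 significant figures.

7820 fish

Phase 1: N(6) = 1880·e^(0.29×6) = 1880·e^1.74 = 10711.
Phase 2 runs for 14.5 − 6 = 8.5 months at r = -0.037.
N(14.5) = 10711·e^(-0.037×8.5) = 10711·e^-0.3145 = 7820.68.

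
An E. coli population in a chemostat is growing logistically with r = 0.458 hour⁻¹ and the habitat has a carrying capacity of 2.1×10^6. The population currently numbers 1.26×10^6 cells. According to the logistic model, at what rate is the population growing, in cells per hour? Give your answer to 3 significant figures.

231000 cells per hour

dN/dt = rN(1 − N/K) = 0.458 × 1.26×10^6 × (1 − 1.26×10^6/2.1×10^6).
1 − 1.26×10^6/2.1×10^6 = 0.4; dN/dt = 0.458 × 1.26×10^6 × 0.4 = 2.30832×10^5.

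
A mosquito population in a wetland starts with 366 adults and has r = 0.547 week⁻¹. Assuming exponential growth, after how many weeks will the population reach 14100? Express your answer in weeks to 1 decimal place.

6.7 weeks

Set N₀·e^(rt) = 14100: e^(0.547·t) = 14100/366 = 38.525.
0.547·t = ln(38.525) = 3.6513, so t = 3.6513/0.547 = 6.6751.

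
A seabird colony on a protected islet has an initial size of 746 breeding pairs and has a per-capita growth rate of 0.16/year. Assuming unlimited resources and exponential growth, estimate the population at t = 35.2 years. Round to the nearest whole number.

208298 breeding pairs

N(t) = N₀·e^(rt) = 746 × e^(0.16×35.2) = 746 × e^5.632.
e^5.632 ≈ 279.22, so N ≈ 746 × 279.22 = 208298.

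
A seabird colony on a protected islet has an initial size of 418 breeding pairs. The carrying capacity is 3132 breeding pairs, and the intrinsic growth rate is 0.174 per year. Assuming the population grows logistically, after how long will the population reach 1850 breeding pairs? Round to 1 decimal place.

12.9 years

A = (K − N₀)/N₀ = (3132 − 418)/418 = 6.4928.
Solve 3132/(1 + 6.4928·e^(−0.174t)) = 1850: 1 + 6.4928·e^(−0.174t) = 1.693, so e^(−0.174t) = 0.106729.
−0.174·t = ln(0.106729) = -2.2375, so t = 2.2375/0.174 = 12.859.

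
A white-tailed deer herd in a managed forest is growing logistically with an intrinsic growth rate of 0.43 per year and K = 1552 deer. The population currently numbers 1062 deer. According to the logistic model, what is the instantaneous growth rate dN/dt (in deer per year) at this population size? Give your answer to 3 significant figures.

144 deer per year

dN/dt = rN(1 − N/K) = 0.43 × 1062 × (1 − 1062/1552).
1 − 1062/1552 = 0.31572; dN/dt = 0.43 × 1062 × 0.31572 = 144.18.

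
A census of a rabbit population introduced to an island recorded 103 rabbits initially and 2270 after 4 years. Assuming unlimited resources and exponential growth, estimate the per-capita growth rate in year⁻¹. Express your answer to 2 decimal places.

0.77 per year

From N(t) = N₀·e^(rt): e^(r·4) = 2270/103 = 22.039.
r·4 = ln(22.039) = 3.0928, so r = 3.0928/4 = 0.7732.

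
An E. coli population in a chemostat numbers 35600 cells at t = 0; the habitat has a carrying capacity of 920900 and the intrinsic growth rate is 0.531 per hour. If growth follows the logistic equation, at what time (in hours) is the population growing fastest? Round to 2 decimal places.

6.05 hours

Logistic growth is fastest at N = K/2 = 460450.
A = (K − N₀)/N₀ = 24.868. Set K/(1 + A·e^(−rt)) = K/2 → A·e^(−rt) = 1.
e^(−0.531t) = 1/24.868 = 0.0402124, so t = ln(24.868)/0.531 = 3.2136/0.531 = 6.0519.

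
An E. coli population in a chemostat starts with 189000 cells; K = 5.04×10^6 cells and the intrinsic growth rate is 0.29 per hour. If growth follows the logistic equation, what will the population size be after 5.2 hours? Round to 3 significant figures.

A = (K − N₀)/N₀ = (5.04×10^6 − 189000)/189000 = 25.667.
N(t) = K/(1 + A·e^(−rt)) = 5.04×10^6/(1 + 25.667×e^(−0.29×5.2)).
e^(−1.508) = 0.22135; denominator = 1 + 25.667×0.22135 = 6.6814.
N = 5.04×10^6/6.6814 = 754336.

754000 cells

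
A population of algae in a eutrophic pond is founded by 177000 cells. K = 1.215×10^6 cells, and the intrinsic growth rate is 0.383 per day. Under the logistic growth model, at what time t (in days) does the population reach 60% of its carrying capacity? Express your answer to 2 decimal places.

5.68 days

A = (K − N₀)/N₀ = (1.215×10^6 − 177000)/177000 = 5.8644.
Solve 1.215×10^6/(1 + 5.8644·e^(−0.383t)) = 729000: 1 + 5.8644·e^(−0.383t) = 1.6667, so e^(−0.383t) = 0.11368.
−0.383·t = ln(0.11368) = -2.1744, so t = 2.1744/0.383 = 5.6772.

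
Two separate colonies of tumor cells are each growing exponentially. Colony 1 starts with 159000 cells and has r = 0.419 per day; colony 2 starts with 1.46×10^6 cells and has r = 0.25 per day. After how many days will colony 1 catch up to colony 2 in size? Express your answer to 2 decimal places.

13.12 days

Set 159000·e^(0.419t) = 1.46×10^6·e^(0.25t).
e^((0.419 − 0.25)t) = 1.46×10^6/159000 → e^(0.169·t) = 9.1824.
0.169·t = ln(9.1824) = 2.2173, so t = 2.2173/0.169 = 13.12.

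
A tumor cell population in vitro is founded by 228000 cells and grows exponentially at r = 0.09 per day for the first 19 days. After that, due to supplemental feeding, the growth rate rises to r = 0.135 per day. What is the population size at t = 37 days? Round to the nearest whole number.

14319043 cells

Phase 1: N(19) = 228000·e^(0.09×19) = 228000·e^1.71 = 1.260603×10^6.
Phase 2 runs for 37 − 19 = 18 days at r = 0.135.
N(37) = 1.260603×10^6·e^(0.135×18) = 1.260603×10^6·e^2.43 = 1.431904×10^7.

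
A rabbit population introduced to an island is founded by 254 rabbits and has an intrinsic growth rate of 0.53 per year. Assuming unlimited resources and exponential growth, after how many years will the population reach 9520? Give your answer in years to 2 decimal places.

6.84 years

Set N₀·e^(rt) = 9520: e^(0.53·t) = 9520/254 = 37.48.
0.53·t = ln(37.48) = 3.6238, so t = 3.6238/0.53 = 6.8374.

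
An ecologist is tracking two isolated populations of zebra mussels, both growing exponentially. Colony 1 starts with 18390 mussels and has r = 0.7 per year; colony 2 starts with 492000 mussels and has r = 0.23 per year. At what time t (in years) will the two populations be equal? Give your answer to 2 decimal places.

Set 18390·e^(0.7t) = 492000·e^(0.23t).
e^((0.7 − 0.23)t) = 492000/18390 → e^(0.47·t) = 26.754.
0.47·t = ln(26.754) = 3.2867, so t = 3.2867/0.47 = 6.9929.

6.99 years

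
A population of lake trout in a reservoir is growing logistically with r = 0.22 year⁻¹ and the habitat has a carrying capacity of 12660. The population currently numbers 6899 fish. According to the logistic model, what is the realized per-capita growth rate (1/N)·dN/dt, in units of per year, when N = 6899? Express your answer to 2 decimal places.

0.10 per year

(1/N)·dN/dt = r(1 − N/K) = 0.22 × (1 − 6899/12660).
= 0.22 × 0.45506 = 0.10011.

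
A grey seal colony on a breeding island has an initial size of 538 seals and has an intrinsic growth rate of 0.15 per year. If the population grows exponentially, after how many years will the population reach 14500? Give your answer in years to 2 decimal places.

21.96 years

Set N₀·e^(rt) = 14500: e^(0.15·t) = 14500/538 = 26.952.
0.15·t = ln(26.952) = 3.294, so t = 3.294/0.15 = 21.96.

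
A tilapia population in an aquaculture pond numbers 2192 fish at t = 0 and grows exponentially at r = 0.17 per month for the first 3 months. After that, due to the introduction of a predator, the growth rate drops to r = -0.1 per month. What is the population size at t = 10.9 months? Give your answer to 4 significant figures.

Phase 1: N(3) = 2192·e^(0.17×3) = 2192·e^0.51 = 3650.32.
Phase 2 runs for 10.9 − 3 = 7.9 months at r = -0.1.
N(10.9) = 3650.32·e^(-0.1×7.9) = 3650.32·e^-0.79 = 1656.68.

1657 fish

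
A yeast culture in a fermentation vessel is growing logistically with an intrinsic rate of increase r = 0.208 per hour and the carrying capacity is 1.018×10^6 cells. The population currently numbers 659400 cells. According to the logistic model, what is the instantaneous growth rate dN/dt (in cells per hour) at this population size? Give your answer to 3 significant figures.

48300 cells per hour

dN/dt = rN(1 − N/K) = 0.208 × 659400 × (1 − 659400/1.018×10^6).
1 − 659400/1.018×10^6 = 0.35226; dN/dt = 0.208 × 659400 × 0.35226 = 48314.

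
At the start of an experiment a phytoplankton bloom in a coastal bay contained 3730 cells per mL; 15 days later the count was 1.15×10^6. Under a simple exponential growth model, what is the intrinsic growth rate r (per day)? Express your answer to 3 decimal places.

0.382 per day

From N(t) = N₀·e^(rt): e^(r·15) = 1.15×10^6/3730 = 308.31.
r·15 = ln(308.31) = 5.7311, so r = 5.7311/15 = 0.38207.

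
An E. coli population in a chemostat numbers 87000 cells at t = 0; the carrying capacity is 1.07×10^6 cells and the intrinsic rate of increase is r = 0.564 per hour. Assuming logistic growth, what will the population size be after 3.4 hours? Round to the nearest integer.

A = (K − N₀)/N₀ = (1.07×10^6 − 87000)/87000 = 11.299.
N(t) = K/(1 + A·e^(−rt)) = 1.07×10^6/(1 + 11.299×e^(−0.564×3.4)).
e^(−1.918) = 0.14696; denominator = 1 + 11.299×0.14696 = 2.6605.
N = 1.07×10^6/2.6605 = 402184.

402184 cells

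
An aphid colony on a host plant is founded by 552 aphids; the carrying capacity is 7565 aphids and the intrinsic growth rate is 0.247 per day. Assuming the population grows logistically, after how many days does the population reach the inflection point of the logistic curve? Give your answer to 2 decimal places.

Logistic growth is fastest at N = K/2 = 3782.5.
A = (K − N₀)/N₀ = 12.705. Set K/(1 + A·e^(−rt)) = K/2 → A·e^(−rt) = 1.
e^(−0.247t) = 1/12.705 = 0.078711, so t = ln(12.705)/0.247 = 2.542/0.247 = 10.291.

10.29 days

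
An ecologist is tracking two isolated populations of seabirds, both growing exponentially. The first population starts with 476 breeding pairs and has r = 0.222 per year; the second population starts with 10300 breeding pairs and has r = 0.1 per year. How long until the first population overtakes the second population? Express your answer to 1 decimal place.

Set 476·e^(0.222t) = 10300·e^(0.1t).
e^((0.222 − 0.1)t) = 10300/476 → e^(0.122·t) = 21.639.
0.122·t = ln(21.639) = 3.0745, so t = 3.0745/0.122 = 25.201.

25.2 years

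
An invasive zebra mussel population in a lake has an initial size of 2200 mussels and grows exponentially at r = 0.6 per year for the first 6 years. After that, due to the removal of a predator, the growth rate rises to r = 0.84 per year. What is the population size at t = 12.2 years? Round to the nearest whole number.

Phase 1: N(6) = 2200·e^(0.6×6) = 2200·e^3.6 = 80516.1.
Phase 2 runs for 12.2 − 6 = 6.2 years at r = 0.84.
N(12.2) = 80516.1·e^(0.84×6.2) = 80516.1·e^5.208 = 1.471257×10^7.

14712568 mussels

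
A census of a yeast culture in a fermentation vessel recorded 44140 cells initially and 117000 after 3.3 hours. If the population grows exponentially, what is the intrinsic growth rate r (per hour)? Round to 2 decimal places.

0.30 per hour

From N(t) = N₀·e^(rt): e^(r·3.3) = 117000/44140 = 2.6507.
r·3.3 = ln(2.6507) = 0.97481, so r = 0.97481/3.3 = 0.2954.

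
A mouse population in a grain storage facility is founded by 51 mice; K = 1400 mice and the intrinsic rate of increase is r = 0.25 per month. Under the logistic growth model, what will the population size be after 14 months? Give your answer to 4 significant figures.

A = (K − N₀)/N₀ = (1400 − 51)/51 = 26.451.
N(t) = K/(1 + A·e^(−rt)) = 1400/(1 + 26.451×e^(−0.25×14)).
e^(−3.5) = 0.030197; denominator = 1 + 26.451×0.030197 = 1.7988.
N = 1400/1.7988 = 778.318.

778.3 mice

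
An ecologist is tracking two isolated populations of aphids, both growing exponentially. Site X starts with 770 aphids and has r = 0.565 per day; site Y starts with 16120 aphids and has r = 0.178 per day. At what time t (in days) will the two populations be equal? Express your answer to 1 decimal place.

Set 770·e^(0.565t) = 16120·e^(0.178t).
e^((0.565 − 0.178)t) = 16120/770 → e^(0.387·t) = 20.935.
0.387·t = ln(20.935) = 3.0414, so t = 3.0414/0.387 = 7.859.

7.9 days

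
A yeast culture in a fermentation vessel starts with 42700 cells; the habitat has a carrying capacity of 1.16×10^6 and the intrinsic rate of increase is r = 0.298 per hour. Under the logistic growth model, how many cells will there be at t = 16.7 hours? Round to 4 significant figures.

982700 cells

A = (K − N₀)/N₀ = (1.16×10^6 − 42700)/42700 = 26.166.
N(t) = K/(1 + A·e^(−rt)) = 1.16×10^6/(1 + 26.166×e^(−0.298×16.7)).
e^(−4.977) = 0.0068975; denominator = 1 + 26.166×0.0068975 = 1.1805.
N = 1.16×10^6/1.1805 = 982650.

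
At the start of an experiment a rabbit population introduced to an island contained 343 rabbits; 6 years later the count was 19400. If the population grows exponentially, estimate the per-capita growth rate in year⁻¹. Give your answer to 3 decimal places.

0.673 per year

From N(t) = N₀·e^(rt): e^(r·6) = 19400/343 = 56.56.
r·6 = ln(56.56) = 4.0353, so r = 4.0353/6 = 0.67255.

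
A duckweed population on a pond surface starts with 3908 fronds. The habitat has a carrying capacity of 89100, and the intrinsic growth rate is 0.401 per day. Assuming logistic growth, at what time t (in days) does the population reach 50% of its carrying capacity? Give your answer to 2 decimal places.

A = (K − N₀)/N₀ = (89100 − 3908)/3908 = 21.799.
Solve 89100/(1 + 21.799·e^(−0.401t)) = 44550: 1 + 21.799·e^(−0.401t) = 2, so e^(−0.401t) = 0.0458729.
−0.401·t = ln(0.0458729) = -3.0819, so t = 3.0819/0.401 = 7.6855.

7.69 days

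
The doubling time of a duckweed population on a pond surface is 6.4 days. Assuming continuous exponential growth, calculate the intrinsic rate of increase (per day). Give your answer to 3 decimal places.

r = ln(2)/t_d = 0.6931/6.4 = 0.1083.

0.108 per day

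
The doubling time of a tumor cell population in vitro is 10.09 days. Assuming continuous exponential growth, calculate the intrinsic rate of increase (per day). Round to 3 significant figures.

0.0687 per day

r = ln(2)/t_d = 0.6931/10.09 = 0.068696.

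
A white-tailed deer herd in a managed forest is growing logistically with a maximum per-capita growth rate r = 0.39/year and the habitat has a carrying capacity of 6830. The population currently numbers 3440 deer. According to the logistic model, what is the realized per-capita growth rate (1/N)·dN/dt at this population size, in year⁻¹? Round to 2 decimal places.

0.19 per year

(1/N)·dN/dt = r(1 − N/K) = 0.39 × (1 − 3440/6830).
= 0.39 × 0.49634 = 0.19357.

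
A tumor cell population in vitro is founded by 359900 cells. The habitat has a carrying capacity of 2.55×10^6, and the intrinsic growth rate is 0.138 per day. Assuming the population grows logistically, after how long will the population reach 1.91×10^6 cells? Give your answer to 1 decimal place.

A = (K − N₀)/N₀ = (2.55×10^6 − 359900)/359900 = 6.0853.
Solve 2.55×10^6/(1 + 6.0853·e^(−0.138t)) = 1.91×10^6: 1 + 6.0853·e^(−0.138t) = 1.3351, so e^(−0.138t) = 0.0550636.
−0.138·t = ln(0.0550636) = -2.8993, so t = 2.8993/0.138 = 21.009.

21.0 days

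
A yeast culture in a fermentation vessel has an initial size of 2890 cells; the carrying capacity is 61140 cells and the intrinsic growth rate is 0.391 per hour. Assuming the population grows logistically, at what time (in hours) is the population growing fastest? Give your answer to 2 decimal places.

7.68 hours

Logistic growth is fastest at N = K/2 = 30570.
A = (K − N₀)/N₀ = 20.156. Set K/(1 + A·e^(−rt)) = K/2 → A·e^(−rt) = 1.
e^(−0.391t) = 1/20.156 = 0.0496137, so t = ln(20.156)/0.391 = 3.0035/0.391 = 7.6816.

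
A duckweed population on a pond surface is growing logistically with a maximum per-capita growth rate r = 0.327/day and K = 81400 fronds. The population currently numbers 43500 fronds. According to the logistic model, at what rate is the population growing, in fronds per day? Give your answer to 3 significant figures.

6620 fronds per day

dN/dt = rN(1 − N/K) = 0.327 × 43500 × (1 − 43500/81400).
1 − 43500/81400 = 0.4656; dN/dt = 0.327 × 43500 × 0.4656 = 6623.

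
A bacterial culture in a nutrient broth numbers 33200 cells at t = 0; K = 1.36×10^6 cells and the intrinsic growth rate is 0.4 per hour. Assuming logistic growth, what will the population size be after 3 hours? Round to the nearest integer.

104319 cells

A = (K − N₀)/N₀ = (1.36×10^6 − 33200)/33200 = 39.964.
N(t) = K/(1 + A·e^(−rt)) = 1.36×10^6/(1 + 39.964×e^(−0.4×3)).
e^(−1.2) = 0.30119; denominator = 1 + 39.964×0.30119 = 13.037.
N = 1.36×10^6/13.037 = 104319.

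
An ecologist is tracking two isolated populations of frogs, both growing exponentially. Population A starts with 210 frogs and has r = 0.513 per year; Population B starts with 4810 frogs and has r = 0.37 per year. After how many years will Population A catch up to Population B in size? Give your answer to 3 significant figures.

Set 210·e^(0.513t) = 4810·e^(0.37t).
e^((0.513 − 0.37)t) = 4810/210 → e^(0.143·t) = 22.905.
0.143·t = ln(22.905) = 3.1313, so t = 3.1313/0.143 = 21.898.

21.9 years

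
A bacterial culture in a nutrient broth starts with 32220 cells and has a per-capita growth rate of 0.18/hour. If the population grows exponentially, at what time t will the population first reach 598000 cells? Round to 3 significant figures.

16.2 hours

Set N₀·e^(rt) = 598000: e^(0.18·t) = 598000/32220 = 18.56.
0.18·t = ln(18.56) = 2.921, so t = 2.921/0.18 = 16.228.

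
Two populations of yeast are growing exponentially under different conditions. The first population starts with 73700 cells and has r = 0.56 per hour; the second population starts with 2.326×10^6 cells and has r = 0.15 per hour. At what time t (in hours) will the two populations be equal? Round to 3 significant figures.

Set 73700·e^(0.56t) = 2.326×10^6·e^(0.15t).
e^((0.56 − 0.15)t) = 2.326×10^6/73700 → e^(0.41·t) = 31.56.
0.41·t = ln(31.56) = 3.4519, so t = 3.4519/0.41 = 8.4193.

8.42 hours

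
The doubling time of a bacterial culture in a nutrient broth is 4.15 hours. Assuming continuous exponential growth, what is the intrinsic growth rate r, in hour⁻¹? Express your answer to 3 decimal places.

r = ln(2)/t_d = 0.6931/4.15 = 0.16702.

0.167 per hour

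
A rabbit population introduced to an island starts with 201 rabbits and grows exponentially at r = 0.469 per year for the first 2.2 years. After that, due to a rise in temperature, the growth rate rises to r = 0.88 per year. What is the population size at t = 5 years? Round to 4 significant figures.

Phase 1: N(2.2) = 201·e^(0.469×2.2) = 201·e^1.032 = 564.029.
Phase 2 runs for 5 − 2.2 = 2.8 years at r = 0.88.
N(5) = 564.029·e^(0.88×2.8) = 564.029·e^2.464 = 6628.31.

6628 rabbits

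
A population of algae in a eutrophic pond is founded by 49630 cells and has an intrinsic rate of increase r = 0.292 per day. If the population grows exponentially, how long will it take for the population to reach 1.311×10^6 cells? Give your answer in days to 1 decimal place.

11.2 days

Set N₀·e^(rt) = 1.311×10^6: e^(0.292·t) = 1.311×10^6/49630 = 26.415.
0.292·t = ln(26.415) = 3.2739, so t = 3.2739/0.292 = 11.212.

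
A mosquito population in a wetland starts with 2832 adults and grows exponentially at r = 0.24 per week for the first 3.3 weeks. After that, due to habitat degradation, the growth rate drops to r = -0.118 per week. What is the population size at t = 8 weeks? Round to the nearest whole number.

3591 adults

Phase 1: N(3.3) = 2832·e^(0.24×3.3) = 2832·e^0.792 = 6252.51.
Phase 2 runs for 8 − 3.3 = 4.7 weeks at r = -0.118.
N(8) = 6252.51·e^(-0.118×4.7) = 6252.51·e^-0.5546 = 3590.83.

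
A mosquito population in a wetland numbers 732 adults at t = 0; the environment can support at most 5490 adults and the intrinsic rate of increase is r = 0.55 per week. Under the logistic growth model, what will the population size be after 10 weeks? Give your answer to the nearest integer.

A = (K − N₀)/N₀ = (5490 − 732)/732 = 6.5.
N(t) = K/(1 + A·e^(−rt)) = 5490/(1 + 6.5×e^(−0.55×10)).
e^(−5.5) = 0.0040868; denominator = 1 + 6.5×0.0040868 = 1.0266.
N = 5490/1.0266 = 5347.94.

5348 adults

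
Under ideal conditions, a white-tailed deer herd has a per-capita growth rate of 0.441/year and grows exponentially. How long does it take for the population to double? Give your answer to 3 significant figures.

1.57 years

Doubling time t_d = ln(2)/r = 0.6931/0.441 = 1.5718.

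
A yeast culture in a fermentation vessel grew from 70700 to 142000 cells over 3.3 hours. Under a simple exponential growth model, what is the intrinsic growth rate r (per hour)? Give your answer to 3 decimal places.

From N(t) = N₀·e^(rt): e^(r·3.3) = 142000/70700 = 2.0085.
r·3.3 = ln(2.0085) = 0.69738, so r = 0.69738/3.3 = 0.21133.

0.211 per hour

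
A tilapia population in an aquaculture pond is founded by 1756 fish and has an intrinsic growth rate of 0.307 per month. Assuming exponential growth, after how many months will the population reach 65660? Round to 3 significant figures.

11.8 months

Set N₀·e^(rt) = 65660: e^(0.307·t) = 65660/1756 = 37.392.
0.307·t = ln(37.392) = 3.6215, so t = 3.6215/0.307 = 11.796.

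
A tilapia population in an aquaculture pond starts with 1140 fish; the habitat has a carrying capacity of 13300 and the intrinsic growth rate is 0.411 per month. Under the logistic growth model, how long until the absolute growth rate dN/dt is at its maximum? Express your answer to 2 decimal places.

Logistic growth is fastest at N = K/2 = 6650.
A = (K − N₀)/N₀ = 10.667. Set K/(1 + A·e^(−rt)) = K/2 → A·e^(−rt) = 1.
e^(−0.411t) = 1/10.667 = 0.09375, so t = ln(10.667)/0.411 = 2.3671/0.411 = 5.7594.

5.76 months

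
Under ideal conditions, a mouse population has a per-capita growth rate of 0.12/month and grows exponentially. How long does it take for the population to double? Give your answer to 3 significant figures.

5.78 months

Doubling time t_d = ln(2)/r = 0.6931/0.12 = 5.7762.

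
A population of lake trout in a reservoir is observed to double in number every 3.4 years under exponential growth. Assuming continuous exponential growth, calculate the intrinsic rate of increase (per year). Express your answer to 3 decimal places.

0.204 per year

r = ln(2)/t_d = 0.6931/3.4 = 0.20387.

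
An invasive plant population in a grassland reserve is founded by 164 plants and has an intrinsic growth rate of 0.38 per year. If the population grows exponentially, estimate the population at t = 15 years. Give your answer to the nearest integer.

N(t) = N₀·e^(rt) = 164 × e^(0.38×15) = 164 × e^5.7.
e^5.7 ≈ 298.87, so N ≈ 164 × 298.87 = 49014.3.

49014 plants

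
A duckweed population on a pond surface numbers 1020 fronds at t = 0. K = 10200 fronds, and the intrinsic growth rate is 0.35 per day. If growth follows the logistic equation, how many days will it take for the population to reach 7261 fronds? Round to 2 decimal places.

A = (K − N₀)/N₀ = (10200 − 1020)/1020 = 9.
Solve 10200/(1 + 9·e^(−0.35t)) = 7261: 1 + 9·e^(−0.35t) = 1.4048, so e^(−0.35t) = 0.0449739.
−0.35·t = ln(0.0449739) = -3.1017, so t = 3.1017/0.35 = 8.8619.

8.86 days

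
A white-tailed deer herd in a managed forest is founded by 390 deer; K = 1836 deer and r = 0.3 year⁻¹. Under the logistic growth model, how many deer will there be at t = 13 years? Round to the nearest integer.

A = (K − N₀)/N₀ = (1836 − 390)/390 = 3.7077.
N(t) = K/(1 + A·e^(−rt)) = 1836/(1 + 3.7077×e^(−0.3×13)).
e^(−3.9) = 0.020242; denominator = 1 + 3.7077×0.020242 = 1.0751.
N = 1836/1.0751 = 1707.83.

1708 deer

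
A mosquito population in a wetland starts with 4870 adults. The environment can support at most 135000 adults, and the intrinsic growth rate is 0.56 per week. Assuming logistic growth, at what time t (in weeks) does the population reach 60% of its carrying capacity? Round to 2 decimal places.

6.59 weeks

A = (K − N₀)/N₀ = (135000 − 4870)/4870 = 26.721.
Solve 135000/(1 + 26.721·e^(−0.56t)) = 81000: 1 + 26.721·e^(−0.56t) = 1.6667, so e^(−0.56t) = 0.0249494.
−0.56·t = ln(0.0249494) = -3.6909, so t = 3.6909/0.56 = 6.5909.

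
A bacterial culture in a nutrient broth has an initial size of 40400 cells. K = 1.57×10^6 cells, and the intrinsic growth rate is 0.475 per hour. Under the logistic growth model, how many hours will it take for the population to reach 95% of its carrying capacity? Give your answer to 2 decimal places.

13.85 hours

A = (K − N₀)/N₀ = (1.57×10^6 − 40400)/40400 = 37.861.
Solve 1.57×10^6/(1 + 37.861·e^(−0.475t)) = 1.4915×10^6: 1 + 37.861·e^(−0.475t) = 1.0526, so e^(−0.475t) = 0.00139011.
−0.475·t = ln(0.00139011) = -6.5784, so t = 6.5784/0.475 = 13.849.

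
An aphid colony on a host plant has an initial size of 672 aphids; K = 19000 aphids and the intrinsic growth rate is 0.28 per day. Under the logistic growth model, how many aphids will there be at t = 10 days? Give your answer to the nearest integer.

A = (K − N₀)/N₀ = (19000 − 672)/672 = 27.274.
N(t) = K/(1 + A·e^(−rt)) = 19000/(1 + 27.274×e^(−0.28×10)).
e^(−2.8) = 0.06081; denominator = 1 + 27.274×0.06081 = 2.6585.
N = 19000/2.6585 = 7146.83.

7147 aphids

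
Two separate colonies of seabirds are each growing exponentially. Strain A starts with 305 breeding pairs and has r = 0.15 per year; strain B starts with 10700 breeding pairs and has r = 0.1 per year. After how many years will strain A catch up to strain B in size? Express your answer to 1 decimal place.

Set 305·e^(0.15t) = 10700·e^(0.1t).
e^((0.15 − 0.1)t) = 10700/305 → e^(0.05·t) = 35.082.
0.05·t = ln(35.082) = 3.5577, so t = 3.5577/0.05 = 71.154.

71.2 years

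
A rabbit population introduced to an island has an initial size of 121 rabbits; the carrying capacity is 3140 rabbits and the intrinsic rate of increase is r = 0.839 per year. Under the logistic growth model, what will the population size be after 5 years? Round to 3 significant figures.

A = (K − N₀)/N₀ = (3140 − 121)/121 = 24.95.
N(t) = K/(1 + A·e^(−rt)) = 3140/(1 + 24.95×e^(−0.839×5)).
e^(−4.195) = 0.015071; denominator = 1 + 24.95×0.015071 = 1.376.
N = 3140/1.376 = 2281.94.

2280 rabbits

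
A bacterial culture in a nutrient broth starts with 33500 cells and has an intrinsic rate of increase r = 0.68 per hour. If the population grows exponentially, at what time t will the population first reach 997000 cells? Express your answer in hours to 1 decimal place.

Set N₀·e^(rt) = 997000: e^(0.68·t) = 997000/33500 = 29.761.
0.68·t = ln(29.761) = 3.3932, so t = 3.3932/0.68 = 4.99.

5.0 hours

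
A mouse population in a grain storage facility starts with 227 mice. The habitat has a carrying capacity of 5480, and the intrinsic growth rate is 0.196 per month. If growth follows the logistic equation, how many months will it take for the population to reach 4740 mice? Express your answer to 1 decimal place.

A = (K − N₀)/N₀ = (5480 − 227)/227 = 23.141.
Solve 5480/(1 + 23.141·e^(−0.196t)) = 4740: 1 + 23.141·e^(−0.196t) = 1.1561, so e^(−0.196t) = 0.0067464.
−0.196·t = ln(0.0067464) = -4.9987, so t = 4.9987/0.196 = 25.504.

25.5 months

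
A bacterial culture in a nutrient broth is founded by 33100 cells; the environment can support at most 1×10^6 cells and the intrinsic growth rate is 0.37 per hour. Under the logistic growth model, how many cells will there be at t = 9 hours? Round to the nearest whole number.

A = (K − N₀)/N₀ = (1×10^6 − 33100)/33100 = 29.211.
N(t) = K/(1 + A·e^(−rt)) = 1×10^6/(1 + 29.211×e^(−0.37×9)).
e^(−3.33) = 0.035793; denominator = 1 + 29.211×0.035793 = 2.0456.
N = 1×10^6/2.0456 = 488861.

488861 cells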